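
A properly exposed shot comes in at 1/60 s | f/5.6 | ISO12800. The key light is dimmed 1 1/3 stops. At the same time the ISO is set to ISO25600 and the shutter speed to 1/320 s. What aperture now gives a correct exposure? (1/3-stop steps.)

Scene light: 1 1/3 stops darker.
ISO: 12800 → 16000 → 20000 → 25600 — 1 stop higher (brighter).
Shutter speed: 1/60 → 1/80 → 1/100 → 1/125 → 1/160 → 1/200 → 1/250 → 1/320 — 2 1/3 stops faster (darker).
Net so far: 2 2/3 stops darker. Aperture: f/5.6 → f/5 → f/4.5 → f/4 → f/3.5 → f/3.2 → f/2.8 → f/2.5 → f/2.2.

f/2.2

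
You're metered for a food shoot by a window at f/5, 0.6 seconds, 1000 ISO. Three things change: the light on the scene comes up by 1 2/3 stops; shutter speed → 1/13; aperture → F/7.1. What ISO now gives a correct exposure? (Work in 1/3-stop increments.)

Scene light: 1 2/3 stops brighter.
Shutter speed: 0.6 → 0.5 → 0.4 → 0.3 → 1/4 → 1/5 → 1/6 → 1/8 → 1/10 → 1/13 — 3 stops faster (darker).
Aperture: f/5 → f/5.6 → f/6.3 → f/7.1 — 1 stop smaller aperture (darker).
Net so far: 2 1/3 stops darker. ISO: 1000 → 1250 → 1600 → 2000 → 2500 → 3200 → 4000 → 5000.

ISO 5000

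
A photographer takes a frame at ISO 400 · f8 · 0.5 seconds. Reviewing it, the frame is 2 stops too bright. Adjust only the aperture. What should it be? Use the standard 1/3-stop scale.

f/16

Overexposed by 2 stops → need 2 stops darker.
Aperture: f/8 → f/9 → f/10 → f/11 → f/13 → f/14 → f/16.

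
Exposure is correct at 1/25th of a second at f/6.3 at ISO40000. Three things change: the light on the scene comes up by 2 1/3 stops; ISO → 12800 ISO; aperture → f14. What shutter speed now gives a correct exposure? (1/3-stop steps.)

Scene light: 2 1/3 stops brighter.
ISO: 40000 → 32000 → 25600 → 20000 → 16000 → 12800 — 1 2/3 stops dropped (darker).
Aperture: f/6.3 → f/7.1 → f/8 → f/9 → f/10 → f/11 → f/13 → f/14 — 2 1/3 stops smaller aperture (darker).
Net so far: 1 2/3 stops darker. Shutter speed: 1/25 → 1/20 → 1/15 → 1/13 → 1/10 → 1/8.

1/8s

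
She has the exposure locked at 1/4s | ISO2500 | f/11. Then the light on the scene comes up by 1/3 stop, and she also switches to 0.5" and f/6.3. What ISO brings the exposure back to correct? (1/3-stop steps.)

ISO 320

Scene light: 1/3 stop brighter.
Shutter speed: 1/4 → 0.3 → 0.4 → 0.5 — 1 stop slower (brighter).
Aperture: f/11 → f/10 → f/9 → f/8 → f/7.1 → f/6.3 — 1 2/3 stops larger aperture (brighter).
Net so far: 3 stops brighter. ISO: 2500 → 2000 → 1600 → 1250 → 1000 → 800 → 640 → 500 → 400 → 320.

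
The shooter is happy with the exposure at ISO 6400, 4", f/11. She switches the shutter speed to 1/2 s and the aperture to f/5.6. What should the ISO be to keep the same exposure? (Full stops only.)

Shutter speed: 4 → 2 → 1 → 1/2 — 3 stops shorter (darker).
Aperture: f/11 → f/8 → f/5.6 — 2 stops wider (brighter).
Net change so far: 1 stop darker. Offset with the ISO: 6400 → 12800.

ISO 12800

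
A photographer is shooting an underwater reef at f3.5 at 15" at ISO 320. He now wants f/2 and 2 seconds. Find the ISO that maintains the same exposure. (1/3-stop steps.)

Aperture: f/3.5 → f/3.2 → f/2.8 → f/2.5 → f/2.2 → f/2 — 1 2/3 stops wider (brighter).
Shutter speed: 15 → 13 → 10 → 8 → 6 → 5 → 4 → 3.2 → 2.5 → 2 — 3 stops faster (darker).
Net change so far: 1 1/3 stops darker. Offset with the ISO: 320 → 400 → 500 → 640 → 800.

ISO 800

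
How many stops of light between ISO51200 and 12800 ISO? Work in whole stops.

51200 → 25600 → 12800 — count the steps: 2 stops.

2 stops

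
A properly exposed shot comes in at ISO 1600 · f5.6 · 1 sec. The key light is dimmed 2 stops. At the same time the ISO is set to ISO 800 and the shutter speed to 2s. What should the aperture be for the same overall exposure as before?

f/2.8

Scene light: 2 stops darker.
ISO: 1600 → 800 — 1 stop lower (darker).
Shutter speed: 1 → 2 — 1 stop slower (brighter).
Net so far: 2 stops darker. Aperture: f/5.6 → f/4 → f/2.8.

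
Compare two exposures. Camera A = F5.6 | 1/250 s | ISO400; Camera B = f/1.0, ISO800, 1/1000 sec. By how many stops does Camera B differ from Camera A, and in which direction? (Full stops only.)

4 stops brighter

Aperture: f/5.6 → f/4 → f/2.8 → f/2 → f/1.4 → f/1.0 — 5 stops wider (brighter).
Shutter speed: 1/250 → 1/500 → 1/1000 — 2 stops faster (darker).
ISO: 400 → 800 — 1 stop higher (brighter).
Net: +5 −2 +1 = +4 stops.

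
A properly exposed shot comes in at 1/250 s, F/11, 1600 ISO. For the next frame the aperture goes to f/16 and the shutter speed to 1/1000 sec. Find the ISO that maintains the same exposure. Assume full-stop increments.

ISO 12800

Aperture: f/11 → f/16 — 1 stop stopped down (darker).
Shutter speed: 1/250 → 1/500 → 1/1000 — 2 stops shorter (darker).
Net change so far: 3 stops darker. Offset with the ISO: 1600 → 3200 → 6400 → 12800.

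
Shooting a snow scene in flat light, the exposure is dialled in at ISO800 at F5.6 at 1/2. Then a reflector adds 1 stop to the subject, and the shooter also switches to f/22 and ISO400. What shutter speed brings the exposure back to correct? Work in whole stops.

Scene light: 1 stop brighter.
Aperture: f/5.6 → f/8 → f/11 → f/16 → f/22 — 4 stops stopped down (darker).
ISO: 800 → 400 — 1 stop dropped (darker).
Net so far: 4 stops darker. Shutter speed: 1/2 → 1 → 2 → 4 → 8.

8 s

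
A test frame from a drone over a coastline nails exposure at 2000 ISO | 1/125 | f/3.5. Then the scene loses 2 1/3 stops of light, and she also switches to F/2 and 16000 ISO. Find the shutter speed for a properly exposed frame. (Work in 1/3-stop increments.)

Scene light: 2 1/3 stops darker.
Aperture: f/3.5 → f/3.2 → f/2.8 → f/2.5 → f/2.2 → f/2 — 1 2/3 stops opened up (brighter).
ISO: 2000 → 2500 → 3200 → 4000 → 5000 → 6400 → 8000 → 10000 → 12800 → 16000 — 3 stops higher (brighter).
Net so far: 2 1/3 stops brighter. Shutter speed: 1/125 → 1/160 → 1/200 → 1/250 → 1/320 → 1/400 → 1/500 → 1/640.

1/640s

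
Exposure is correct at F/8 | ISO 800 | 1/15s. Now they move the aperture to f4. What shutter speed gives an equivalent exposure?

1/60s

Aperture: f/8 → f/5.6 → f/4 — 2 stops opened up (brighter).
Need 2 stops darker from the shutter speed: 1/15 → 1/30 → 1/60.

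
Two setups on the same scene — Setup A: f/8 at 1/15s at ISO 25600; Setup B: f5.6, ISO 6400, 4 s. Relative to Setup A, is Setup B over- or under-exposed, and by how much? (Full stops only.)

Aperture: f/8 → f/5.6 — 1 stop wider (brighter).
Shutter speed: 1/15 → 1/8 → 1/4 → 1/2 → 1 → 2 → 4 — 6 stops longer (brighter).
ISO: 25600 → 12800 → 6400 — 2 stops lower (darker).
Net: +1 +6 −2 = +5 stops.

5 stops brighter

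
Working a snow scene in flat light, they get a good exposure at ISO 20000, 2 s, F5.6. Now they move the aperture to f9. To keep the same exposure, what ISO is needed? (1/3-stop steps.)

ISO 51200

Aperture: f/5.6 → f/6.3 → f/7.1 → f/8 → f/9 — 1 1/3 stops stopped down (darker).
Need 1 1/3 stops brighter from the ISO: 20000 → 25600 → 32000 → 40000 → 51200.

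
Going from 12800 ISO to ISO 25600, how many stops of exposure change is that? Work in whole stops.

12800 → 25600 — count the steps: 1 stop.

1 stop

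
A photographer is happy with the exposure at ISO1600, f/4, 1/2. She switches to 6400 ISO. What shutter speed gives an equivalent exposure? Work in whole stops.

1/8s

ISO: 1600 → 3200 → 6400 — 2 stops higher (brighter).
Need 2 stops darker from the shutter speed: 1/2 → 1/4 → 1/8.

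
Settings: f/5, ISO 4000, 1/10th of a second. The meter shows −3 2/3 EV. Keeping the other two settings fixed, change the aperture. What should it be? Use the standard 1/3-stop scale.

Underexposed by 3 2/3 stops → need 3 2/3 stops brighter.
Aperture: f/5 → f/4.5 → f/4 → f/3.5 → f/3.2 → f/2.8 → f/2.5 → f/2.2 → f/2 → f/1.8 → f/1.6 → f/1.4.

f/1.4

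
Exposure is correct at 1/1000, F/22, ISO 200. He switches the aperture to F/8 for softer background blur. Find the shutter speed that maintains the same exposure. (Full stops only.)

Aperture: f/22 → f/16 → f/11 → f/8 — 3 stops larger aperture (brighter).
Need 3 stops darker from the shutter speed: 1/1000 → 1/2000 → 1/4000 → 1/8000.

1/8000s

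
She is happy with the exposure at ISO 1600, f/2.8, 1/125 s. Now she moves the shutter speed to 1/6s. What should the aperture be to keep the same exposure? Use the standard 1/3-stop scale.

Shutter speed: 1/125 → 1/100 → 1/80 → 1/60 → 1/50 → 1/40 → 1/30 → 1/25 → 1/20 → 1/15 → 1/13 → 1/10 → 1/8 → 1/6 — 4 1/3 stops slower (brighter).
Need 4 1/3 stops darker from the aperture: f/2.8 → f/3.2 → f/3.5 → f/4 → f/4.5 → f/5 → f/5.6 → f/6.3 → f/7.1 → f/8 → f/9 → f/10 → f/11 → f/13.

f/13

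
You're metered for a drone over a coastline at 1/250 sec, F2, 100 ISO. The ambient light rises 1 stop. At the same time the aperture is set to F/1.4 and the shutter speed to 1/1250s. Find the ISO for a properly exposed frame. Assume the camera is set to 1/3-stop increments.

Scene light: 1 stop brighter.
Aperture: f/2 → f/1.8 → f/1.6 → f/1.4 — 1 stop opened up (brighter).
Shutter speed: 1/250 → 1/320 → 1/400 → 1/500 → 1/640 → 1/800 → 1/1000 → 1/1250 — 2 1/3 stops faster (darker).
Net so far: 1/3 stop darker. ISO: 100 → 125.

ISO 125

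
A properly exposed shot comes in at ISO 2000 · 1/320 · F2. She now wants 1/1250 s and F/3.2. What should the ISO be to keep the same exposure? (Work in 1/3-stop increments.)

ISO 20000

Shutter speed: 1/320 → 1/400 → 1/500 → 1/640 → 1/800 → 1/1000 → 1/1250 — 2 stops shorter (darker).
Aperture: f/2 → f/2.2 → f/2.5 → f/2.8 → f/3.2 — 1 1/3 stops narrower (darker).
Net change so far: 3 1/3 stops darker. Offset with the ISO: 2000 → 2500 → 3200 → 4000 → 5000 → 6400 → 8000 → 10000 → 12800 → 16000 → 20000.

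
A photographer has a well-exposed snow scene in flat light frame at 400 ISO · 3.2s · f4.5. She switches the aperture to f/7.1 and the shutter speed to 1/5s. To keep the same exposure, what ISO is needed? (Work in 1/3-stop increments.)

ISO 16000

Aperture: f/4.5 → f/5 → f/5.6 → f/6.3 → f/7.1 — 1 1/3 stops stopped down (darker).
Shutter speed: 3.2 → 2.5 → 2 → 1.6 → 1.3 → 1 → 0.8 → 0.6 → 0.5 → 0.4 → 0.3 → 1/4 → 1/5 — 4 stops shorter (darker).
Net change so far: 5 1/3 stops darker. Offset with the ISO: 400 → 500 → 640 → 800 → 1000 → 1250 → 1600 → 2000 → 2500 → 3200 → 4000 → 5000 → 6400 → 8000 → 10000 → 12800 → 16000.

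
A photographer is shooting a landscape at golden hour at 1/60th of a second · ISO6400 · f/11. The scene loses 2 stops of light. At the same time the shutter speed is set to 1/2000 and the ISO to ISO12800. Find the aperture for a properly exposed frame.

Scene light: 2 stops darker.
Shutter speed: 1/60 → 1/125 → 1/250 → 1/500 → 1/1000 → 1/2000 — 5 stops faster (darker).
ISO: 6400 → 12800 — 1 stop higher (brighter).
Net so far: 6 stops darker. Aperture: f/11 → f/8 → f/5.6 → f/4 → f/2.8 → f/2 → f/1.4.

f/1.4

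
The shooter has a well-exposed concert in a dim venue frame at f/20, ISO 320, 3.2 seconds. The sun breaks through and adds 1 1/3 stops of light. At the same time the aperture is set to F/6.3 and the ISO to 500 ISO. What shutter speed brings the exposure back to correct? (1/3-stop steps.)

1/13s

Scene light: 1 1/3 stops brighter.
Aperture: f/20 → f/18 → f/16 → f/14 → f/13 → f/11 → f/10 → f/9 → f/8 → f/7.1 → f/6.3 — 3 1/3 stops larger aperture (brighter).
ISO: 320 → 400 → 500 — 2/3 stop higher (brighter).
Net so far: 5 1/3 stops brighter. Shutter speed: 3.2 → 2.5 → 2 → 1.6 → 1.3 → 1 → 0.8 → 0.6 → 0.5 → 0.4 → 0.3 → 1/4 → 1/5 → 1/6 → 1/8 → 1/10 → 1/13.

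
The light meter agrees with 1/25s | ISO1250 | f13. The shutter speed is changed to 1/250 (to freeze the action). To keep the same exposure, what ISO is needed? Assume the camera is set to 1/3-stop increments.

Shutter speed: 1/25 → 1/30 → 1/40 → 1/50 → 1/60 → 1/80 → 1/100 → 1/125 → 1/160 → 1/200 → 1/250 — 3 1/3 stops faster (darker).
Need 3 1/3 stops brighter from the ISO: 1250 → 1600 → 2000 → 2500 → 3200 → 4000 → 5000 → 6400 → 8000 → 10000 → 12800.

ISO 12800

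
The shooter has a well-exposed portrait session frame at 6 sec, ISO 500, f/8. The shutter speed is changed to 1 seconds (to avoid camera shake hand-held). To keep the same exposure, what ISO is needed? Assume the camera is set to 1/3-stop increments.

ISO 3200

Shutter speed: 6 → 5 → 4 → 3.2 → 2.5 → 2 → 1.6 → 1.3 → 1 — 2 2/3 stops shorter (darker).
Need 2 2/3 stops brighter from the ISO: 500 → 640 → 800 → 1000 → 1250 → 1600 → 2000 → 2500 → 3200.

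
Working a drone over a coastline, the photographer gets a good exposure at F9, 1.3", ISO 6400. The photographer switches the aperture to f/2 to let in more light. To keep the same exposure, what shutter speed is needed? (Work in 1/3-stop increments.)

1/15s

Aperture: f/9 → f/8 → f/7.1 → f/6.3 → f/5.6 → f/5 → f/4.5 → f/4 → f/3.5 → f/3.2 → f/2.8 → f/2.5 → f/2.2 → f/2 — 4 1/3 stops wider (brighter).
Need 4 1/3 stops darker from the shutter speed: 1.3 → 1 → 0.8 → 0.6 → 0.5 → 0.4 → 0.3 → 1/4 → 1/5 → 1/6 → 1/8 → 1/10 → 1/13 → 1/15.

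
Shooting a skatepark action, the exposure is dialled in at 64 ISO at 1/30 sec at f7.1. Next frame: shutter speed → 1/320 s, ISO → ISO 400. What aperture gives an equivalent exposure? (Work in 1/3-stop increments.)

f/5.6

Shutter speed: 1/30 → 1/40 → 1/50 → 1/60 → 1/80 → 1/100 → 1/125 → 1/160 → 1/200 → 1/250 → 1/320 — 3 1/3 stops shorter (darker).
ISO: 64 → 80 → 100 → 125 → 160 → 200 → 250 → 320 → 400 — 2 2/3 stops raised (brighter).
Net change so far: 2/3 stop darker. Offset with the aperture: f/7.1 → f/6.3 → f/5.6.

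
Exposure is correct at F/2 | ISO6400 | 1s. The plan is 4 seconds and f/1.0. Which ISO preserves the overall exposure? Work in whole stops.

Shutter speed: 1 → 2 → 4 — 2 stops slower (brighter).
Aperture: f/2 → f/1.4 → f/1.0 — 2 stops larger aperture (brighter).
Net change so far: 4 stops brighter. Offset with the ISO: 6400 → 3200 → 1600 → 800 → 400.

ISO 400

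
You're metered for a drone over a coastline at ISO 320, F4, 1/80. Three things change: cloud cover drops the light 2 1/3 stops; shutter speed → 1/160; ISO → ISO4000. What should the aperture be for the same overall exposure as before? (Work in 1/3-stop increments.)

f/4.5

Scene light: 2 1/3 stops darker.
Shutter speed: 1/80 → 1/100 → 1/125 → 1/160 — 1 stop faster (darker).
ISO: 320 → 400 → 500 → 640 → 800 → 1000 → 1250 → 1600 → 2000 → 2500 → 3200 → 4000 — 3 2/3 stops raised (brighter).
Net so far: 1/3 stop brighter. Aperture: f/4 → f/4.5.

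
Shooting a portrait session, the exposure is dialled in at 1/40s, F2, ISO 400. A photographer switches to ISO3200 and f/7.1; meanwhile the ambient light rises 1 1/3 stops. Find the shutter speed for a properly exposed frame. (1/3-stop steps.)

1/60s

Scene light: 1 1/3 stops brighter.
ISO: 400 → 500 → 640 → 800 → 1000 → 1250 → 1600 → 2000 → 2500 → 3200 — 3 stops raised (brighter).
Aperture: f/2 → f/2.2 → f/2.5 → f/2.8 → f/3.2 → f/3.5 → f/4 → f/4.5 → f/5 → f/5.6 → f/6.3 → f/7.1 — 3 2/3 stops smaller aperture (darker).
Net so far: 2/3 stop brighter. Shutter speed: 1/40 → 1/50 → 1/60.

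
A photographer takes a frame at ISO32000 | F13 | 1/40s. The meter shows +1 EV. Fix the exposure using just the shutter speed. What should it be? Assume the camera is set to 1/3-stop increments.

1/80s

Overexposed by 1 stop → need 1 stop darker.
Shutter speed: 1/40 → 1/50 → 1/60 → 1/80.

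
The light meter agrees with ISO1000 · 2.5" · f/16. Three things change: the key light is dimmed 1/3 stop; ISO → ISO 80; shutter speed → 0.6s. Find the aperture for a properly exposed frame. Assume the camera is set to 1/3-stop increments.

Scene light: 1/3 stop darker.
ISO: 1000 → 800 → 640 → 500 → 400 → 320 → 250 → 200 → 160 → 125 → 100 → 80 — 3 2/3 stops dropped (darker).
Shutter speed: 2.5 → 2 → 1.6 → 1.3 → 1 → 0.8 → 0.6 — 2 stops shorter (darker).
Net so far: 6 stops darker. Aperture: f/16 → f/14 → f/13 → f/11 → f/10 → f/9 → f/8 → f/7.1 → f/6.3 → f/5.6 → f/5 → f/4.5 → f/4 → f/3.5 → f/3.2 → f/2.8 → f/2.5 → f/2.2 → f/2.

f/2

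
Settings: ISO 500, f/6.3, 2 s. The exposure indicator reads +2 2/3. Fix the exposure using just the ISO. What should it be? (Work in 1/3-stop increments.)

ISO 80

Overexposed by 2 2/3 stops → need 2 2/3 stops darker.
ISO: 500 → 400 → 320 → 250 → 200 → 160 → 125 → 100 → 80.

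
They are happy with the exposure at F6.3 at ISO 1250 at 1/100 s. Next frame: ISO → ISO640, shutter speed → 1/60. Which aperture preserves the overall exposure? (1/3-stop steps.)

ISO: 1250 → 1000 → 800 → 640 — 1 stop dropped (darker).
Shutter speed: 1/100 → 1/80 → 1/60 — 2/3 stop slower (brighter).
Net change so far: 1/3 stop darker. Offset with the aperture: f/6.3 → f/5.6.

f/5.6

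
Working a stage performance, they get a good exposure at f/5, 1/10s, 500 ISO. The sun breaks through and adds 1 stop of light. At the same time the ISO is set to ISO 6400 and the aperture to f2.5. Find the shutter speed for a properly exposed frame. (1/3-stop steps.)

1/1000s

Scene light: 1 stop brighter.
ISO: 500 → 640 → 800 → 1000 → 1250 → 1600 → 2000 → 2500 → 3200 → 4000 → 5000 → 6400 — 3 2/3 stops raised (brighter).
Aperture: f/5 → f/4.5 → f/4 → f/3.5 → f/3.2 → f/2.8 → f/2.5 — 2 stops opened up (brighter).
Net so far: 6 2/3 stops brighter. Shutter speed: 1/10 → 1/13 → 1/15 → 1/20 → 1/25 → 1/30 → 1/40 → 1/50 → 1/60 → 1/80 → 1/100 → 1/125 → 1/160 → 1/200 → 1/250 → 1/320 → 1/400 → 1/500 → 1/640 → 1/800 → 1/1000.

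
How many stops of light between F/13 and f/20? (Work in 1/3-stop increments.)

f/13 → f/14 → f/16 → f/18 → f/20 — count the steps: 4 third-stops = 1 1/3 stops.

1 1/3 stops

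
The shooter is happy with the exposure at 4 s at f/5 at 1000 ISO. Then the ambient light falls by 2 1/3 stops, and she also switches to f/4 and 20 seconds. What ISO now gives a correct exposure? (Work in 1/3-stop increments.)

Scene light: 2 1/3 stops darker.
Aperture: f/5 → f/4.5 → f/4 — 2/3 stop opened up (brighter).
Shutter speed: 4 → 5 → 6 → 8 → 10 → 13 → 15 → 20 — 2 1/3 stops slower (brighter).
Net so far: 2/3 stop brighter. ISO: 1000 → 800 → 640.

ISO 640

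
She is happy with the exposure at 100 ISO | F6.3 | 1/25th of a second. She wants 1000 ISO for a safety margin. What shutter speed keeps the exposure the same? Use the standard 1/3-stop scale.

1/250s

ISO: 100 → 125 → 160 → 200 → 250 → 320 → 400 → 500 → 640 → 800 → 1000 — 3 1/3 stops higher (brighter).
Need 3 1/3 stops darker from the shutter speed: 1/25 → 1/30 → 1/40 → 1/50 → 1/60 → 1/80 → 1/100 → 1/125 → 1/160 → 1/200 → 1/250.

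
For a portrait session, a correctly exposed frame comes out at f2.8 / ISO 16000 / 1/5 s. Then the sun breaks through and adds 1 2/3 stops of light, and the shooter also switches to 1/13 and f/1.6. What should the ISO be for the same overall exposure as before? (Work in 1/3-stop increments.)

Scene light: 1 2/3 stops brighter.
Shutter speed: 1/5 → 1/6 → 1/8 → 1/10 → 1/13 — 1 1/3 stops faster (darker).
Aperture: f/2.8 → f/2.5 → f/2.2 → f/2 → f/1.8 → f/1.6 — 1 2/3 stops opened up (brighter).
Net so far: 2 stops brighter. ISO: 16000 → 12800 → 10000 → 8000 → 6400 → 5000 → 4000.

ISO 4000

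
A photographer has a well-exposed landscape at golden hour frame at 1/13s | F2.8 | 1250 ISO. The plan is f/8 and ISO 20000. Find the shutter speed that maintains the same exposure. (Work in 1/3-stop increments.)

Aperture: f/2.8 → f/3.2 → f/3.5 → f/4 → f/4.5 → f/5 → f/5.6 → f/6.3 → f/7.1 → f/8 — 3 stops smaller aperture (darker).
ISO: 1250 → 1600 → 2000 → 2500 → 3200 → 4000 → 5000 → 6400 → 8000 → 10000 → 12800 → 16000 → 20000 — 4 stops higher (brighter).
Net change so far: 1 stop brighter. Offset with the shutter speed: 1/13 → 1/15 → 1/20 → 1/25.

1/25s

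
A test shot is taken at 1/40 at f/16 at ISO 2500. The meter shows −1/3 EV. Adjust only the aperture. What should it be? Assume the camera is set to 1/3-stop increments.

Underexposed by 1/3 stop → need 1/3 stop brighter.
Aperture: f/16 → f/14.

f/14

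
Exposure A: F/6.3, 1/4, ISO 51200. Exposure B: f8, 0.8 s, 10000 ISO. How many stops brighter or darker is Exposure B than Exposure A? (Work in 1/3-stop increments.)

Aperture: f/6.3 → f/7.1 → f/8 — 2/3 stop stopped down (darker).
Shutter speed: 1/4 → 0.3 → 0.4 → 0.5 → 0.6 → 0.8 — 1 2/3 stops slower (brighter).
ISO: 51200 → 40000 → 32000 → 25600 → 20000 → 16000 → 12800 → 10000 — 2 1/3 stops lower (darker).
Net: −2/3 +1 2/3 −2 1/3 = −1 1/3 stops.

1 1/3 stops darker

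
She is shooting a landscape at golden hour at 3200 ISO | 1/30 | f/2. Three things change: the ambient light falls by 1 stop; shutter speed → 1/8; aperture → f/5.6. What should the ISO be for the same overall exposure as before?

Scene light: 1 stop darker.
Shutter speed: 1/30 → 1/15 → 1/8 — 2 stops longer (brighter).
Aperture: f/2 → f/2.8 → f/4 → f/5.6 — 3 stops stopped down (darker).
Net so far: 2 stops darker. ISO: 3200 → 6400 → 12800.

ISO 12800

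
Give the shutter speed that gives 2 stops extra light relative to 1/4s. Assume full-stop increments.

1 s

Shutter speed: 1/4 → 1/2 → 1 — 2 stops slower (brighter).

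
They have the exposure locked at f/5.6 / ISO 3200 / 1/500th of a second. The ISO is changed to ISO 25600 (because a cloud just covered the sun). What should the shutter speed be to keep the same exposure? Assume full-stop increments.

1/4000s

ISO: 3200 → 6400 → 12800 → 25600 — 3 stops higher (brighter).
Need 3 stops darker from the shutter speed: 1/500 → 1/1000 → 1/2000 → 1/4000.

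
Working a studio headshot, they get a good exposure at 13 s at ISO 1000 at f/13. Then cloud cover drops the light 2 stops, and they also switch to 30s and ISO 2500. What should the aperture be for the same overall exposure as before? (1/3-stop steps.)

Scene light: 2 stops darker.
Shutter speed: 13 → 15 → 20 → 25 → 30 — 1 1/3 stops longer (brighter).
ISO: 1000 → 1250 → 1600 → 2000 → 2500 — 1 1/3 stops raised (brighter).
Net so far: 2/3 stop brighter. Aperture: f/13 → f/14 → f/16.

f/16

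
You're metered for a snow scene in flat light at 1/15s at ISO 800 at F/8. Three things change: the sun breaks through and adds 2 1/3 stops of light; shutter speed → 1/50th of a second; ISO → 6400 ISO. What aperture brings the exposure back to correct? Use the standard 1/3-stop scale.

Scene light: 2 1/3 stops brighter.
Shutter speed: 1/15 → 1/20 → 1/25 → 1/30 → 1/40 → 1/50 — 1 2/3 stops shorter (darker).
ISO: 800 → 1000 → 1250 → 1600 → 2000 → 2500 → 3200 → 4000 → 5000 → 6400 — 3 stops higher (brighter).
Net so far: 3 2/3 stops brighter. Aperture: f/8 → f/9 → f/10 → f/11 → f/13 → f/14 → f/16 → f/18 → f/20 → f/22 → f/25 → f/29.

f/29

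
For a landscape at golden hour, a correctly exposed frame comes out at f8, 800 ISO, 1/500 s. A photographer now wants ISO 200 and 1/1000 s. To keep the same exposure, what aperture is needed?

f/2.8

ISO: 800 → 400 → 200 — 2 stops dropped (darker).
Shutter speed: 1/500 → 1/1000 — 1 stop faster (darker).
Net change so far: 3 stops darker. Offset with the aperture: f/8 → f/5.6 → f/4 → f/2.8.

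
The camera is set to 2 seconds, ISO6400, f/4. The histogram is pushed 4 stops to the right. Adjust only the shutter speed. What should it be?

Overexposed by 4 stops → need 4 stops darker.
Shutter speed: 2 → 1 → 1/2 → 1/4 → 1/8.

1/8s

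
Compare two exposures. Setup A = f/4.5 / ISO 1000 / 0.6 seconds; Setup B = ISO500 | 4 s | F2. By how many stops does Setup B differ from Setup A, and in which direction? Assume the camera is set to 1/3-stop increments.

4 stops brighter

Aperture: f/4.5 → f/4 → f/3.5 → f/3.2 → f/2.8 → f/2.5 → f/2.2 → f/2 — 2 1/3 stops wider (brighter).
Shutter speed: 0.6 → 0.8 → 1 → 1.3 → 1.6 → 2 → 2.5 → 3.2 → 4 — 2 2/3 stops slower (brighter).
ISO: 1000 → 800 → 640 → 500 — 1 stop lower (darker).
Net: +2 1/3 +2 2/3 −1 = +4 stops.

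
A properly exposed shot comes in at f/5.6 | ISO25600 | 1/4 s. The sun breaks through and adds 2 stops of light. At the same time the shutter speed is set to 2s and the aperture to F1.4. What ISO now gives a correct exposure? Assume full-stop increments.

Scene light: 2 stops brighter.
Shutter speed: 1/4 → 1/2 → 1 → 2 — 3 stops longer (brighter).
Aperture: f/5.6 → f/4 → f/2.8 → f/2 → f/1.4 — 4 stops opened up (brighter).
Net so far: 9 stops brighter. ISO: 25600 → 12800 → 6400 → 3200 → 1600 → 800 → 400 → 200 → 100 → 50.

ISO 50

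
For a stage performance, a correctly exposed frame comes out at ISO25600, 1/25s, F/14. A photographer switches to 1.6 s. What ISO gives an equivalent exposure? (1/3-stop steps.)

ISO 640

Shutter speed: 1/25 → 1/20 → 1/15 → 1/13 → 1/10 → 1/8 → 1/6 → 1/5 → 1/4 → 0.3 → 0.4 → 0.5 → 0.6 → 0.8 → 1 → 1.3 → 1.6 — 5 1/3 stops longer (brighter).
Need 5 1/3 stops darker from the ISO: 25600 → 20000 → 16000 → 12800 → 10000 → 8000 → 6400 → 5000 → 4000 → 3200 → 2500 → 2000 → 1600 → 1250 → 1000 → 800 → 640.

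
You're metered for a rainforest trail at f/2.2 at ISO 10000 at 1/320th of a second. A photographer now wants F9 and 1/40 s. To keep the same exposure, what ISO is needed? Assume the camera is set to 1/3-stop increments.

Aperture: f/2.2 → f/2.5 → f/2.8 → f/3.2 → f/3.5 → f/4 → f/4.5 → f/5 → f/5.6 → f/6.3 → f/7.1 → f/8 → f/9 — 4 stops narrower (darker).
Shutter speed: 1/320 → 1/250 → 1/200 → 1/160 → 1/125 → 1/100 → 1/80 → 1/60 → 1/50 → 1/40 — 3 stops longer (brighter).
Net change so far: 1 stop darker. Offset with the ISO: 10000 → 12800 → 16000 → 20000.

ISO 20000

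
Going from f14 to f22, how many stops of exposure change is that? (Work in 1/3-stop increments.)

1 1/3 stops

f/14 → f/16 → f/18 → f/20 → f/22 — count the steps: 4 third-stops = 1 1/3 stops.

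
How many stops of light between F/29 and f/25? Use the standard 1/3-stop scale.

f/29 → f/25 — count the steps: 1 third-stops = 1/3 stop.

1/3 stop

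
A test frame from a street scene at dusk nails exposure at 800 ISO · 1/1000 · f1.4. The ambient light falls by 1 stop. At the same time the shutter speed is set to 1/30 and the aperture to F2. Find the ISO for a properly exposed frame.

Scene light: 1 stop darker.
Shutter speed: 1/1000 → 1/500 → 1/250 → 1/125 → 1/60 → 1/30 — 5 stops slower (brighter).
Aperture: f/1.4 → f/2 — 1 stop narrower (darker).
Net so far: 3 stops brighter. ISO: 800 → 400 → 200 → 100.

ISO 100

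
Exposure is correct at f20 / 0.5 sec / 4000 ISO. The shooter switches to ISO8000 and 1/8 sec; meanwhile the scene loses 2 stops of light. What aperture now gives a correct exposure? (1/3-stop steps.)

f/7.1

Scene light: 2 stops darker.
ISO: 4000 → 5000 → 6400 → 8000 — 1 stop higher (brighter).
Shutter speed: 0.5 → 0.4 → 0.3 → 1/4 → 1/5 → 1/6 → 1/8 — 2 stops faster (darker).
Net so far: 3 stops darker. Aperture: f/20 → f/18 → f/16 → f/14 → f/13 → f/11 → f/10 → f/9 → f/8 → f/7.1.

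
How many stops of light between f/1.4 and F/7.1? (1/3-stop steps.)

4 2/3 stops

f/1.4 → f/1.6 → f/1.8 → f/2 → f/2.2 → f/2.5 → f/2.8 → f/3.2 → f/3.5 → f/4 → f/4.5 → f/5 → f/5.6 → f/6.3 → f/7.1 — count the steps: 14 third-stops = 4 2/3 stops.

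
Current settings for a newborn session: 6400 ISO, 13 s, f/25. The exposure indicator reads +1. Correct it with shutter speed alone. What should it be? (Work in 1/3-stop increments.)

Overexposed by 1 stop → need 1 stop darker.
Shutter speed: 13 → 10 → 8 → 6.

6 s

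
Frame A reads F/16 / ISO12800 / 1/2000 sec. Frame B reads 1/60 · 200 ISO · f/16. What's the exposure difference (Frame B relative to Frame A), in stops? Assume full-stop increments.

Aperture: unchanged.
Shutter speed: 1/2000 → 1/1000 → 1/500 → 1/250 → 1/125 → 1/60 — 5 stops longer (brighter).
ISO: 12800 → 6400 → 3200 → 1600 → 800 → 400 → 200 — 6 stops dropped (darker).
Net: +5 −6 = −1 stop.

1 stop darker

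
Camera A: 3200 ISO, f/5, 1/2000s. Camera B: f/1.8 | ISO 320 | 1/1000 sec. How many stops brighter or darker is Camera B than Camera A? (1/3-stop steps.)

Aperture: f/5 → f/4.5 → f/4 → f/3.5 → f/3.2 → f/2.8 → f/2.5 → f/2.2 → f/2 → f/1.8 — 3 stops larger aperture (brighter).
Shutter speed: 1/2000 → 1/1600 → 1/1250 → 1/1000 — 1 stop longer (brighter).
ISO: 3200 → 2500 → 2000 → 1600 → 1250 → 1000 → 800 → 640 → 500 → 400 → 320 — 3 1/3 stops dropped (darker).
Net: +3 +1 −3 1/3 = +2/3 stops.

2/3 stop brighter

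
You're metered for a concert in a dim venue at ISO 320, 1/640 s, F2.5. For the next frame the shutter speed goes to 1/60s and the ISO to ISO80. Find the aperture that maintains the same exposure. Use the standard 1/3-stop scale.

f/4

Shutter speed: 1/640 → 1/500 → 1/400 → 1/320 → 1/250 → 1/200 → 1/160 → 1/125 → 1/100 → 1/80 → 1/60 — 3 1/3 stops longer (brighter).
ISO: 320 → 250 → 200 → 160 → 125 → 100 → 80 — 2 stops lower (darker).
Net change so far: 1 1/3 stops brighter. Offset with the aperture: f/2.5 → f/2.8 → f/3.2 → f/3.5 → f/4.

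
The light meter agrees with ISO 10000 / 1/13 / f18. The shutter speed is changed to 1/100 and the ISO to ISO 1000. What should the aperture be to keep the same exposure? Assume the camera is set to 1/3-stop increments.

f/2

Shutter speed: 1/13 → 1/15 → 1/20 → 1/25 → 1/30 → 1/40 → 1/50 → 1/60 → 1/80 → 1/100 — 3 stops shorter (darker).
ISO: 10000 → 8000 → 6400 → 5000 → 4000 → 3200 → 2500 → 2000 → 1600 → 1250 → 1000 — 3 1/3 stops lower (darker).
Net change so far: 6 1/3 stops darker. Offset with the aperture: f/18 → f/16 → f/14 → f/13 → f/11 → f/10 → f/9 → f/8 → f/7.1 → f/6.3 → f/5.6 → f/5 → f/4.5 → f/4 → f/3.5 → f/3.2 → f/2.8 → f/2.5 → f/2.2 → f/2.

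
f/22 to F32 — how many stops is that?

1 stop

f/22 → f/32 — count the steps: 1 stop.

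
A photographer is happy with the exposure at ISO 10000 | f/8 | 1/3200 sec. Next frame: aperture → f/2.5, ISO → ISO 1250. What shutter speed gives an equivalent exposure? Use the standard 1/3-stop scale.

1/4000s

Aperture: f/8 → f/7.1 → f/6.3 → f/5.6 → f/5 → f/4.5 → f/4 → f/3.5 → f/3.2 → f/2.8 → f/2.5 — 3 1/3 stops wider (brighter).
ISO: 10000 → 8000 → 6400 → 5000 → 4000 → 3200 → 2500 → 2000 → 1600 → 1250 — 3 stops lower (darker).
Net change so far: 1/3 stop brighter. Offset with the shutter speed: 1/3200 → 1/4000.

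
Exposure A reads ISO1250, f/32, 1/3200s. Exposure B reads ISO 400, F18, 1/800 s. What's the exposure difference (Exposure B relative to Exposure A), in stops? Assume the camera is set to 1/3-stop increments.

Aperture: f/32 → f/29 → f/25 → f/22 → f/20 → f/18 — 1 2/3 stops opened up (brighter).
Shutter speed: 1/3200 → 1/2500 → 1/2000 → 1/1600 → 1/1250 → 1/1000 → 1/800 — 2 stops longer (brighter).
ISO: 1250 → 1000 → 800 → 640 → 500 → 400 — 1 2/3 stops lower (darker).
Net: +1 2/3 +2 −1 2/3 = +2 stops.

2 stops brighter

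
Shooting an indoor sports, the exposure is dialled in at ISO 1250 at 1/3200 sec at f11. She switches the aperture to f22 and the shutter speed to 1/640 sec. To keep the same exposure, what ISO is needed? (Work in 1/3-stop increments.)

ISO 1000

Aperture: f/11 → f/13 → f/14 → f/16 → f/18 → f/20 → f/22 — 2 stops stopped down (darker).
Shutter speed: 1/3200 → 1/2500 → 1/2000 → 1/1600 → 1/1250 → 1/1000 → 1/800 → 1/640 — 2 1/3 stops longer (brighter).
Net change so far: 1/3 stop brighter. Offset with the ISO: 1250 → 1000.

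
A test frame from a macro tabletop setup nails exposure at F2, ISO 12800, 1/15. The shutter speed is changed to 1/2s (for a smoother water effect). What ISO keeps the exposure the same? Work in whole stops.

Shutter speed: 1/15 → 1/8 → 1/4 → 1/2 — 3 stops longer (brighter).
Need 3 stops darker from the ISO: 12800 → 6400 → 3200 → 1600.

ISO 1600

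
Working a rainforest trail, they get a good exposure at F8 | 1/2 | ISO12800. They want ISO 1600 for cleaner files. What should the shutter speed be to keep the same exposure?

ISO: 12800 → 6400 → 3200 → 1600 — 3 stops dropped (darker).
Need 3 stops brighter from the shutter speed: 1/2 → 1 → 2 → 4.

4 s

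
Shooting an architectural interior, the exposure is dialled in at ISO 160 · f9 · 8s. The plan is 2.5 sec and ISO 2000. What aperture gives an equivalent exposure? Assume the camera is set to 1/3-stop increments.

f/18

Shutter speed: 8 → 6 → 5 → 4 → 3.2 → 2.5 — 1 2/3 stops faster (darker).
ISO: 160 → 200 → 250 → 320 → 400 → 500 → 640 → 800 → 1000 → 1250 → 1600 → 2000 — 3 2/3 stops higher (brighter).
Net change so far: 2 stops brighter. Offset with the aperture: f/9 → f/10 → f/11 → f/13 → f/14 → f/16 → f/18.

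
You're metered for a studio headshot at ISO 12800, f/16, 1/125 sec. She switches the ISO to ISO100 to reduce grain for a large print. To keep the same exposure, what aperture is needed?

f/1.4

ISO: 12800 → 6400 → 3200 → 1600 → 800 → 400 → 200 → 100 — 7 stops lower (darker).
Need 7 stops brighter from the aperture: f/16 → f/11 → f/8 → f/5.6 → f/4 → f/2.8 → f/2 → f/1.4.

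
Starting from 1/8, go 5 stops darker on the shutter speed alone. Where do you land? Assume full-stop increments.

1/250s

Shutter speed: 1/8 → 1/15 → 1/30 → 1/60 → 1/125 → 1/250 — 5 stops faster (darker).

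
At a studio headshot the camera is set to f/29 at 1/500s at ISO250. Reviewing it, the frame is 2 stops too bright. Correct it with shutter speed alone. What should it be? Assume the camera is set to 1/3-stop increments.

1/2000s

Overexposed by 2 stops → need 2 stops darker.
Shutter speed: 1/500 → 1/640 → 1/800 → 1/1000 → 1/1250 → 1/1600 → 1/2000.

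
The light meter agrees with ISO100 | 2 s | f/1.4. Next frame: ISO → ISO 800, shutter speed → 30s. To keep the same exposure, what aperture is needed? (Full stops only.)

f/16

ISO: 100 → 200 → 400 → 800 — 3 stops higher (brighter).
Shutter speed: 2 → 4 → 8 → 15 → 30 — 4 stops longer (brighter).
Net change so far: 7 stops brighter. Offset with the aperture: f/1.4 → f/2 → f/2.8 → f/4 → f/5.6 → f/8 → f/11 → f/16.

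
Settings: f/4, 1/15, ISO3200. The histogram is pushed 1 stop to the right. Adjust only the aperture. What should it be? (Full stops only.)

f/5.6

Overexposed by 1 stop → need 1 stop darker.
Aperture: f/4 → f/5.6.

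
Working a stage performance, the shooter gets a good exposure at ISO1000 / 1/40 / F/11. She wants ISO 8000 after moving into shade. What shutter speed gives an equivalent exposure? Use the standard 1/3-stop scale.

ISO: 1000 → 1250 → 1600 → 2000 → 2500 → 3200 → 4000 → 5000 → 6400 → 8000 — 3 stops higher (brighter).
Need 3 stops darker from the shutter speed: 1/40 → 1/50 → 1/60 → 1/80 → 1/100 → 1/125 → 1/160 → 1/200 → 1/250 → 1/320.

1/320s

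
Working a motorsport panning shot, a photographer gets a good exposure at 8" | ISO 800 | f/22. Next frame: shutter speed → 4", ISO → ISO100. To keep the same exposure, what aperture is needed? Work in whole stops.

Shutter speed: 8 → 4 — 1 stop shorter (darker).
ISO: 800 → 400 → 200 → 100 — 3 stops lower (darker).
Net change so far: 4 stops darker. Offset with the aperture: f/22 → f/16 → f/11 → f/8 → f/5.6.

f/5.6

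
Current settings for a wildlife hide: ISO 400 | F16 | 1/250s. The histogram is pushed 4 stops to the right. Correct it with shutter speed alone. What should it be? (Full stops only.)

1/4000s

Overexposed by 4 stops → need 4 stops darker.
Shutter speed: 1/250 → 1/500 → 1/1000 → 1/2000 → 1/4000.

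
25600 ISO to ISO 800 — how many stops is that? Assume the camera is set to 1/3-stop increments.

25600 → 20000 → 16000 → 12800 → 10000 → 8000 → 6400 → 5000 → 4000 → 3200 → 2500 → 2000 → 1600 → 1250 → 1000 → 800 — count the steps: 15 third-stops = 5 stops.

5 stops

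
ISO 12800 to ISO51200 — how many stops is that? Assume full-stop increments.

2 stops

12800 → 25600 → 51200 — count the steps: 2 stops.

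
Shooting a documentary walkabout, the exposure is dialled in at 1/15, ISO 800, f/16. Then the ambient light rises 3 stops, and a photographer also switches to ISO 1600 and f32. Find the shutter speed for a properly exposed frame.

1/60s

Scene light: 3 stops brighter.
ISO: 800 → 1600 — 1 stop higher (brighter).
Aperture: f/16 → f/22 → f/32 — 2 stops stopped down (darker).
Net so far: 2 stops brighter. Shutter speed: 1/15 → 1/30 → 1/60.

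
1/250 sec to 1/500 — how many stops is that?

1/250 → 1/500 — count the steps: 1 stop.

1 stop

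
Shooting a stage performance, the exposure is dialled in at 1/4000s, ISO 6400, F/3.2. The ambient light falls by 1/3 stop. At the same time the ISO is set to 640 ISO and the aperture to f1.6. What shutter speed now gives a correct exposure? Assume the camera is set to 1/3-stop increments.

Scene light: 1/3 stop darker.
ISO: 6400 → 5000 → 4000 → 3200 → 2500 → 2000 → 1600 → 1250 → 1000 → 800 → 640 — 3 1/3 stops dropped (darker).
Aperture: f/3.2 → f/2.8 → f/2.5 → f/2.2 → f/2 → f/1.8 → f/1.6 — 2 stops opened up (brighter).
Net so far: 1 2/3 stops darker. Shutter speed: 1/4000 → 1/3200 → 1/2500 → 1/2000 → 1/1600 → 1/1250.

1/1250s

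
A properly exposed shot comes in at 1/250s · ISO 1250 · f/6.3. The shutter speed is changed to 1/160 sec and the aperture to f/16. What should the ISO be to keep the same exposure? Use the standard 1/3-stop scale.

Shutter speed: 1/250 → 1/200 → 1/160 — 2/3 stop longer (brighter).
Aperture: f/6.3 → f/7.1 → f/8 → f/9 → f/10 → f/11 → f/13 → f/14 → f/16 — 2 2/3 stops smaller aperture (darker).
Net change so far: 2 stops darker. Offset with the ISO: 1250 → 1600 → 2000 → 2500 → 3200 → 4000 → 5000.

ISO 5000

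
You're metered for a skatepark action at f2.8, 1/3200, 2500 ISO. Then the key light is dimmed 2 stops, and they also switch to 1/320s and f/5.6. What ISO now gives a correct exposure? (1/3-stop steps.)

Scene light: 2 stops darker.
Shutter speed: 1/3200 → 1/2500 → 1/2000 → 1/1600 → 1/1250 → 1/1000 → 1/800 → 1/640 → 1/500 → 1/400 → 1/320 — 3 1/3 stops longer (brighter).
Aperture: f/2.8 → f/3.2 → f/3.5 → f/4 → f/4.5 → f/5 → f/5.6 — 2 stops stopped down (darker).
Net so far: 2/3 stop darker. ISO: 2500 → 3200 → 4000.

ISO 4000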